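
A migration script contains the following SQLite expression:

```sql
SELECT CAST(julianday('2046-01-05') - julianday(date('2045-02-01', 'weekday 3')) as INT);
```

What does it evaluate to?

`weekday 3` advances to the next Wednesday; 2045-02-01 is already a Wednesday, so it stays at 2045-02-01.
27 days remain in February 2045 after the 1st (28 − 1).
Full months from March 2045 through December 2045 contribute their day counts.
Then 5 days into January 2046.
Total: 27 + 31 + 30 + 31 + 30 + 31 + 31 + 30 + 31 + 30 + 31 + 5 = 338.

338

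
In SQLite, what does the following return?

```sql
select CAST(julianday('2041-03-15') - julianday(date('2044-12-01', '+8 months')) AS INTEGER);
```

-1600

Adding +8 months to 2044-12-01 gives 2045-08-01.
16 days remain in March 2041 after the 15th (31 − 15).
Full months from April 2041 through July 2045 contribute their day counts.
Then 1 day into August 2045.
Total: 16 + 30 + 31 + 30 + 31 + 31 + 30 + 31 + 30 + 31 + 31 + 28 + 31 + 30 + 31 + 30 + 31 + 31 + 30 + 31 + 30 + 31 + 31 + 28 + 31 + 30 + 31 + 30 + 31 + 31 + 30 + 31 + 30 + 31 + 31 + 29 + 31 + 30 + 31 + 30 + 31 + 31 + 30 + 31 + 30 + 31 + 31 + 28 + 31 + 30 + 31 + 30 + 31 + 1 = 1600.
The subtraction is earlier − later, so the result is −1600 → -1600.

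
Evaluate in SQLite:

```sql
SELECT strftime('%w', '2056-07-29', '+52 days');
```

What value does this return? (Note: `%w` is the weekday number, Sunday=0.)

2

First apply '+52 days': 2056-07-29 → 2056-09-19.
2056-09-19 is a Tuesday; with Sunday=0 that is 2.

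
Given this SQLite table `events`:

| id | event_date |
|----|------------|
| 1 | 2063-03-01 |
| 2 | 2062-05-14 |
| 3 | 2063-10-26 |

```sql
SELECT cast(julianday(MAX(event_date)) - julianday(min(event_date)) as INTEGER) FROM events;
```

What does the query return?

530

MIN = 2062-05-14, MAX = 2063-10-26.
17 days remain in May 2062 after the 14th (31 − 14).
Full months from June 2062 through September 2063 contribute their day counts.
Then 26 days into October 2063.
Total: 17 + 30 + 31 + 31 + 30 + 31 + 30 + 31 + 31 + 28 + 31 + 30 + 31 + 30 + 31 + 31 + 30 + 26 = 530.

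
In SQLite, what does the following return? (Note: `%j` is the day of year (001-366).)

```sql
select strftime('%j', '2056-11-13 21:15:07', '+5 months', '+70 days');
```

First apply '+5 months', '+70 days': 2056-11-13 21:15:07 → 2057-06-22 21:15:07.
Day-of-year for 2057-06-22: days since 2057-01-01 inclusive = 173, zero-padded to 173.

173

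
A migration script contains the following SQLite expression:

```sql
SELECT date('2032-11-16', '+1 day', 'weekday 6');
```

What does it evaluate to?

Advancing 1 more day within November lands on 2032-11-17.
`weekday 6` advances to the next Saturday; 2032-11-17 is a Wednesday, so it moves forward to 2032-11-20.

2032-11-20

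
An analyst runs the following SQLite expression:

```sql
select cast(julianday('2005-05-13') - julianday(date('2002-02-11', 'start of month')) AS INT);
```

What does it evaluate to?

1197

`start of month` rewinds 2002-02-11 to 2002-02-01.
27 days remain in February 2002 after the 1st (28 − 1).
Full months from March 2002 through April 2005 contribute their day counts.
Then 13 days into May 2005.
Total: 27 + 31 + 30 + 31 + 30 + 31 + 31 + 30 + 31 + 30 + 31 + 31 + 28 + 31 + 30 + 31 + 30 + 31 + 31 + 30 + 31 + 30 + 31 + 31 + 29 + 31 + 30 + 31 + 30 + 31 + 31 + 30 + 31 + 30 + 31 + 31 + 28 + 31 + 30 + 13 = 1197.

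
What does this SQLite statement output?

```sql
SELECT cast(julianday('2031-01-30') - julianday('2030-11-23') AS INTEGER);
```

7 days remain in November 2030 after the 23rd (30 − 23).
December 2030: 31 days.
Then 30 days into January 2031.
Total: 7 + 31 + 30 = 68.

68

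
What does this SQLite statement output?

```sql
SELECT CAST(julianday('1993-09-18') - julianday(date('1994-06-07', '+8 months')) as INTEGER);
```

-507

Adding +8 months to 1994-06-07 gives 1995-02-07.
12 days remain in September 1993 after the 18th (30 − 18).
Full months from October 1993 through January 1995 contribute their day counts.
Then 7 days into February 1995.
Total: 12 + 31 + 30 + 31 + 31 + 28 + 31 + 30 + 31 + 30 + 31 + 31 + 30 + 31 + 30 + 31 + 31 + 7 = 507.
The subtraction is earlier − later, so the result is −507 → -507.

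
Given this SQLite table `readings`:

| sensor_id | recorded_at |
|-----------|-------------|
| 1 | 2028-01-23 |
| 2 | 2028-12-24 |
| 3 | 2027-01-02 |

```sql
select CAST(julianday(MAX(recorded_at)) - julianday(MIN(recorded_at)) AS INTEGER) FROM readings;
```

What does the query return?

722

MIN = 2027-01-02, MAX = 2028-12-24.
29 days remain in January 2027 after the 2nd (31 − 2).
Full months from February 2027 through November 2028 contribute their day counts.
Then 24 days into December 2028.
Total: 29 + 28 + 31 + 30 + 31 + 30 + 31 + 31 + 30 + 31 + 30 + 31 + 31 + 29 + 31 + 30 + 31 + 30 + 31 + 31 + 30 + 31 + 30 + 24 = 722.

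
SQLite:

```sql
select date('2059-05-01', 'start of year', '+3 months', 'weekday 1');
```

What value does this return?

2059-04-07

`start of year` rewinds 2059-05-01 to 2059-01-01.
Adding +3 months to 2059-01-01 gives 2059-04-01.
`weekday 1` advances to the next Monday; 2059-04-01 is a Tuesday, so it moves forward to 2059-04-07.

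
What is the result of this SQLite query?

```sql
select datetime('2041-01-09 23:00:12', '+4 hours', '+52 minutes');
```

2041-01-10 03:52:12

+4 hours from 2041-01-09 23:00:12 is 2041-01-10 03:00:12 (crosses midnight).
+52 minutes from 2041-01-10 03:00:12 is 2041-01-10 03:52:12.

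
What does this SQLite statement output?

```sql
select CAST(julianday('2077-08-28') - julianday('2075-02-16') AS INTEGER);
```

12 days remain in February 2075 after the 16th (28 − 16).
Full months from March 2075 through July 2077 contribute their day counts.
Then 28 days into August 2077.
Total: 12 + 31 + 30 + 31 + 30 + 31 + 31 + 30 + 31 + 30 + 31 + 31 + 29 + 31 + 30 + 31 + 30 + 31 + 31 + 30 + 31 + 30 + 31 + 31 + 28 + 31 + 30 + 31 + 30 + 31 + 28 = 924.

924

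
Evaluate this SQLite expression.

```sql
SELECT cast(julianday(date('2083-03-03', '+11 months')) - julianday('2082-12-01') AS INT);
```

429

Adding +11 months to 2083-03-03 gives 2084-02-03.
30 days remain in December 2082 after the 1st (31 − 1).
Full months from January 2083 through January 2084 contribute their day counts.
Then 3 days into February 2084.
Total: 30 + 31 + 28 + 31 + 30 + 31 + 30 + 31 + 31 + 30 + 31 + 30 + 31 + 31 + 3 = 429.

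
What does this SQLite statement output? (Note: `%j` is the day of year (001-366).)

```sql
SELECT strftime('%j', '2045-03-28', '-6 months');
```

First apply '-6 months': 2045-03-28 → 2044-09-28.
Day-of-year for 2044-09-28: days since 2044-01-01 inclusive = 272, zero-padded to 272.

272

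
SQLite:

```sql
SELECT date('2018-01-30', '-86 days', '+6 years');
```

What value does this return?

Applying '-86 days' to 2018-01-30: counting 86 days back gives 2017-11-05.
Adding +6 years to 2017-11-05 gives 2023-11-05.

2023-11-05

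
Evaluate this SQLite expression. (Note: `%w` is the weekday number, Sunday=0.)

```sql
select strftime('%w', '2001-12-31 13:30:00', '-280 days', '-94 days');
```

First apply '-280 days', '-94 days': 2001-12-31 13:30:00 → 2000-12-22 13:30:00.
2000-12-22 is a Friday; with Sunday=0 that is 5.

5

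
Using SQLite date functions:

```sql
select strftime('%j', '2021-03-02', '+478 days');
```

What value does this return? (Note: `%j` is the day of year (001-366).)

174

First apply '+478 days': 2021-03-02 → 2022-06-23.
Day-of-year for 2022-06-23: days since 2022-01-01 inclusive = 174, zero-padded to 174.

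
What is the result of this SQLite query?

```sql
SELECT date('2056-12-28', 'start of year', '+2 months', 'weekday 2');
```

`start of year` rewinds 2056-12-28 to 2056-01-01.
Adding +2 months to 2056-01-01 gives 2056-03-01.
`weekday 2` advances to the next Tuesday; 2056-03-01 is a Wednesday, so it moves forward to 2056-03-07.

2056-03-07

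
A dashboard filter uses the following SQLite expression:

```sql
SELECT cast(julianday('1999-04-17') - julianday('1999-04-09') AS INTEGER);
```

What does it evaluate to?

8

Both dates are in April 1999: 17 − 9 = 8.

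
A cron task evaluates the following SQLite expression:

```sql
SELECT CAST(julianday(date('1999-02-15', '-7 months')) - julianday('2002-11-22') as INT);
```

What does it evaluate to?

-1591

Adding -7 months to 1999-02-15 gives 1998-07-15.
16 days remain in July 1998 after the 15th (31 − 15).
Full months from August 1998 through October 2002 contribute their day counts.
Then 22 days into November 2002.
Total: 16 + 31 + 30 + 31 + 30 + 31 + 31 + 28 + 31 + 30 + 31 + 30 + 31 + 31 + 30 + 31 + 30 + 31 + 31 + 29 + 31 + 30 + 31 + 30 + 31 + 31 + 30 + 31 + 30 + 31 + 31 + 28 + 31 + 30 + 31 + 30 + 31 + 31 + 30 + 31 + 30 + 31 + 31 + 28 + 31 + 30 + 31 + 30 + 31 + 31 + 30 + 31 + 22 = 1591.
The subtraction is earlier − later, so the result is −1591 → -1591.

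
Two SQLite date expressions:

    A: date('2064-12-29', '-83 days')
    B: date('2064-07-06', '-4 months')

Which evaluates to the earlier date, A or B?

B

A = 2064-10-07.
B = 2064-03-06.
B is earlier.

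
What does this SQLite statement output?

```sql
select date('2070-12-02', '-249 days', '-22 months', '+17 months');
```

Applying '-249 days' to 2070-12-02: counting 249 days back gives 2070-03-28.
Adding -22 months to 2070-03-28 gives 2068-05-28.
Adding +17 months to 2068-05-28 gives 2069-10-28.

2069-10-28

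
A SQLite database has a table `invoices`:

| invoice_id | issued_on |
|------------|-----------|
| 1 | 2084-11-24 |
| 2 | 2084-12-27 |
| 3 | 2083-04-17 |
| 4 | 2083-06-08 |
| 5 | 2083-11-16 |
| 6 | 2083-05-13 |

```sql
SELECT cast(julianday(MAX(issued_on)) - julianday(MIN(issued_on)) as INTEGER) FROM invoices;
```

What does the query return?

MIN = 2083-04-17, MAX = 2084-12-27.
13 days remain in April 2083 after the 17th (30 − 17).
Full months from May 2083 through November 2084 contribute their day counts.
Then 27 days into December 2084.
Total: 13 + 31 + 30 + 31 + 31 + 30 + 31 + 30 + 31 + 31 + 29 + 31 + 30 + 31 + 30 + 31 + 31 + 30 + 31 + 30 + 27 = 620.

620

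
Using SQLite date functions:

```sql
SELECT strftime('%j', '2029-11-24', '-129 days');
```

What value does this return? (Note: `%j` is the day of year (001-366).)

199

First apply '-129 days': 2029-11-24 → 2029-07-18.
Day-of-year for 2029-07-18: days since 2029-01-01 inclusive = 199, zero-padded to 199.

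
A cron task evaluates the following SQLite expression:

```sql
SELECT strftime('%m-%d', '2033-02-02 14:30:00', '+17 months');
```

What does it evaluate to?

07-02

First apply '+17 months': 2033-02-02 14:30:00 → 2034-07-02 14:30:00.
`%m-%d` extracts the month-day: 07-02.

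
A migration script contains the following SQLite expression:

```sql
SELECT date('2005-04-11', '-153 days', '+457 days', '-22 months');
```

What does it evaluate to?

2004-04-09

Applying '-153 days' to 2005-04-11: counting 153 days back gives 2004-11-09.
Applying '+457 days' to 2004-11-09: counting 457 days forward gives 2006-02-09.
Adding -22 months to 2006-02-09 gives 2004-04-09.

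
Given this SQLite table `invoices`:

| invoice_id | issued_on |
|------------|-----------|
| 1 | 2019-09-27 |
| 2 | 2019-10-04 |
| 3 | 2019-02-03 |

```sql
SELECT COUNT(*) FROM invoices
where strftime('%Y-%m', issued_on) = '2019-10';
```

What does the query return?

1

Rows with year-month 2019-10: 2019-10-04 → 1.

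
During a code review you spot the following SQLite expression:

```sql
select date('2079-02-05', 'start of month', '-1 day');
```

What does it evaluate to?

`start of month` rewinds 2079-02-05 to 2079-02-01.
Going back 1 day from 2079-02-01 reaches 2079-01-31 (last day of January, 31 days).

2079-01-31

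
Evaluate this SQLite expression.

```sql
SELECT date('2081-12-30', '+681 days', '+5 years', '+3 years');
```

2091-11-11

Applying '+681 days' to 2081-12-30: counting 681 days forward gives 2083-11-11.
Adding +5 years to 2083-11-11 gives 2088-11-11.
Adding +3 years to 2088-11-11 gives 2091-11-11.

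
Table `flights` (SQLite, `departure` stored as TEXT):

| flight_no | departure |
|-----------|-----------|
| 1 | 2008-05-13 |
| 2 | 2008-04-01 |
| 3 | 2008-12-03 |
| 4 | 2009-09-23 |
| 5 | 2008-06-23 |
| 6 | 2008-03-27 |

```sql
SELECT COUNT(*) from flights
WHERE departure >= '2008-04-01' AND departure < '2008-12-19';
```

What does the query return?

Rows in [2008-04-01, 2008-12-19): 2008-05-13, 2008-04-01, 2008-12-03, 2008-06-23 → 4 rows.

4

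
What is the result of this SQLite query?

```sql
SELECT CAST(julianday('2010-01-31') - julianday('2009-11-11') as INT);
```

81

19 days remain in November 2009 after the 11th (30 − 11).
December 2009: 31 days.
Then 31 days into January 2010.
Total: 19 + 31 + 31 = 81.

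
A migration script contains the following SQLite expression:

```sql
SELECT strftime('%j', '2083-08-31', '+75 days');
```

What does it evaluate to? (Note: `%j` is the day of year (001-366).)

318

First apply '+75 days': 2083-08-31 → 2083-11-14.
Day-of-year for 2083-11-14: days since 2083-01-01 inclusive = 318, zero-padded to 318.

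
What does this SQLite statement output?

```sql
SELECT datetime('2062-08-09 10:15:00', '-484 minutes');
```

2062-08-09 02:11:00

484 minutes = 8h 4m; -484 minutes from 2062-08-09 10:15:00 is 2062-08-09 02:11:00.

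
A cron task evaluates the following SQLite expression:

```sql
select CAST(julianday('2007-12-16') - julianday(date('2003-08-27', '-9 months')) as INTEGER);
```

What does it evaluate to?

Adding -9 months to 2003-08-27 gives 2002-11-27.
3 days remain in November 2002 after the 27th (30 − 27).
Full months from December 2002 through November 2007 contribute their day counts.
Then 16 days into December 2007.
Total: 3 + 31 + 31 + 28 + 31 + 30 + 31 + 30 + 31 + 31 + 30 + 31 + 30 + 31 + 31 + 29 + 31 + 30 + 31 + 30 + 31 + 31 + 30 + 31 + 30 + 31 + 31 + 28 + 31 + 30 + 31 + 30 + 31 + 31 + 30 + 31 + 30 + 31 + 31 + 28 + 31 + 30 + 31 + 30 + 31 + 31 + 30 + 31 + 30 + 31 + 31 + 28 + 31 + 30 + 31 + 30 + 31 + 31 + 30 + 31 + 30 + 16 = 1845.

1845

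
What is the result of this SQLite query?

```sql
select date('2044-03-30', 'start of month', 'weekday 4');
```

`start of month` rewinds 2044-03-30 to 2044-03-01.
`weekday 4` advances to the next Thursday; 2044-03-01 is a Tuesday, so it moves forward to 2044-03-03.

2044-03-03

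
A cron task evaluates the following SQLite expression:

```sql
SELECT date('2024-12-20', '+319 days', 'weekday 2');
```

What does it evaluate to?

2025-11-04

Applying '+319 days' to 2024-12-20: counting 319 days forward gives 2025-11-04.
`weekday 2` advances to the next Tuesday; 2025-11-04 is already a Tuesday, so it stays at 2025-11-04.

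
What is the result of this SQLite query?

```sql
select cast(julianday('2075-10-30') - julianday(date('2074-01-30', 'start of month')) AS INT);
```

`start of month` rewinds 2074-01-30 to 2074-01-01.
30 days remain in January 2074 after the 1st (31 − 1).
Full months from February 2074 through September 2075 contribute their day counts.
Then 30 days into October 2075.
Total: 30 + 28 + 31 + 30 + 31 + 30 + 31 + 31 + 30 + 31 + 30 + 31 + 31 + 28 + 31 + 30 + 31 + 30 + 31 + 31 + 30 + 30 = 667.

667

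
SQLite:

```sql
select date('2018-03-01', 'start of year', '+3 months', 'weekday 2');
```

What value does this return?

`start of year` rewinds 2018-03-01 to 2018-01-01.
Adding +3 months to 2018-01-01 gives 2018-04-01.
`weekday 2` advances to the next Tuesday; 2018-04-01 is a Sunday, so it moves forward to 2018-04-03.

2018-04-03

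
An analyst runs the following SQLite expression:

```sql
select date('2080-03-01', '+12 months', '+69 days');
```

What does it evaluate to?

Adding +12 months to 2080-03-01 gives 2081-03-01.
Applying '+69 days' to 2081-03-01: counting 69 days forward gives 2081-05-09.

2081-05-09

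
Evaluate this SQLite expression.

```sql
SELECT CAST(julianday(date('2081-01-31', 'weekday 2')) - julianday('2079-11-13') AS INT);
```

`weekday 2` advances to the next Tuesday; 2081-01-31 is a Friday, so it moves forward to 2081-02-04.
17 days remain in November 2079 after the 13th (30 − 13).
Full months from December 2079 through January 2081 contribute their day counts.
Then 4 days into February 2081.
Total: 17 + 31 + 31 + 29 + 31 + 30 + 31 + 30 + 31 + 31 + 30 + 31 + 30 + 31 + 31 + 4 = 449.

449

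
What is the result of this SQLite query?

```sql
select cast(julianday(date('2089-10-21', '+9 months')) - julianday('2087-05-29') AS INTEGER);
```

1149

Adding +9 months to 2089-10-21 gives 2090-07-21.
2 days remain in May 2087 after the 29th (31 − 29).
Full months from June 2087 through June 2090 contribute their day counts.
Then 21 days into July 2090.
Total: 2 + 30 + 31 + 31 + 30 + 31 + 30 + 31 + 31 + 29 + 31 + 30 + 31 + 30 + 31 + 31 + 30 + 31 + 30 + 31 + 31 + 28 + 31 + 30 + 31 + 30 + 31 + 31 + 30 + 31 + 30 + 31 + 31 + 28 + 31 + 30 + 31 + 30 + 21 = 1149.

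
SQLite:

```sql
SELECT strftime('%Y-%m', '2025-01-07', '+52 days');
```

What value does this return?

First apply '+52 days': 2025-01-07 → 2025-02-28.
`%Y-%m` extracts the year-month: 2025-02.

2025-02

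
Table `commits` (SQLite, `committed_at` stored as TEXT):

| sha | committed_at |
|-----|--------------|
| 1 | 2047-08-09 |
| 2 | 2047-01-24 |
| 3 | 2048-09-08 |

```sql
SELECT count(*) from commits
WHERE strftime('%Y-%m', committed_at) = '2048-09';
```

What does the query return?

Rows with year-month 2048-09: 2048-09-08 → 1.

1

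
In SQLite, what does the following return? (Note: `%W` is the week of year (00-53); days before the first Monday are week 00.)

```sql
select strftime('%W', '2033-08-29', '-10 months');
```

First apply '-10 months': 2033-08-29 → 2032-10-29.
2032-10-29 is a Friday. SQLite's %W counts Mondays since the year started; the result is 43.

43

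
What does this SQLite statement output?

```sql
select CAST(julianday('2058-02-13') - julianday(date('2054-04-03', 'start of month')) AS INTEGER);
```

`start of month` rewinds 2054-04-03 to 2054-04-01.
29 days remain in April 2054 after the 1st (30 − 1).
Full months from May 2054 through January 2058 contribute their day counts.
Then 13 days into February 2058.
Total: 29 + 31 + 30 + 31 + 31 + 30 + 31 + 30 + 31 + 31 + 28 + 31 + 30 + 31 + 30 + 31 + 31 + 30 + 31 + 30 + 31 + 31 + 29 + 31 + 30 + 31 + 30 + 31 + 31 + 30 + 31 + 30 + 31 + 31 + 28 + 31 + 30 + 31 + 30 + 31 + 31 + 30 + 31 + 30 + 31 + 31 + 13 = 1414.

1414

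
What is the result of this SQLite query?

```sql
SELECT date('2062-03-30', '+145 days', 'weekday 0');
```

Applying '+145 days' to 2062-03-30: counting 145 days forward gives 2062-08-22.
`weekday 0` advances to the next Sunday; 2062-08-22 is a Tuesday, so it moves forward to 2062-08-27.

2062-08-27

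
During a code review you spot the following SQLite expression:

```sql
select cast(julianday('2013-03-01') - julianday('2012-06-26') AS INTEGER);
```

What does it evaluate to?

248

4 days remain in June 2012 after the 26th (30 − 26).
Full months from July 2012 through February 2013 contribute their day counts.
Then 1 day into March 2013.
Total: 4 + 31 + 31 + 30 + 31 + 30 + 31 + 31 + 28 + 1 = 248.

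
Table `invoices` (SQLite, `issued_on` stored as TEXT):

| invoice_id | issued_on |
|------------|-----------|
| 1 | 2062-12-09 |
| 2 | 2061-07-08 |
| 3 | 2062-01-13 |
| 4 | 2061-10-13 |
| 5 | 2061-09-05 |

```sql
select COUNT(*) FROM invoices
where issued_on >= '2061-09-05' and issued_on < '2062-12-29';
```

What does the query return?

Rows in [2061-09-05, 2062-12-29): 2062-12-09, 2062-01-13, 2061-10-13, 2061-09-05 → 4 rows.

4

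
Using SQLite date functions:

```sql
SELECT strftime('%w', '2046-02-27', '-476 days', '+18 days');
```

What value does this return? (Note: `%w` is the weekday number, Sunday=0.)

6

First apply '-476 days', '+18 days': 2046-02-27 → 2044-11-26.
2044-11-26 is a Saturday; with Sunday=0 that is 6.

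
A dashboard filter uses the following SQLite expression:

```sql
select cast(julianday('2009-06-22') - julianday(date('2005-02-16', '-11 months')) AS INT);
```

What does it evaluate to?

Adding -11 months to 2005-02-16 gives 2004-03-16.
15 days remain in March 2004 after the 16th (31 − 16).
Full months from April 2004 through May 2009 contribute their day counts.
Then 22 days into June 2009.
Total: 15 + 30 + 31 + 30 + 31 + 31 + 30 + 31 + 30 + 31 + 31 + 28 + 31 + 30 + 31 + 30 + 31 + 31 + 30 + 31 + 30 + 31 + 31 + 28 + 31 + 30 + 31 + 30 + 31 + 31 + 30 + 31 + 30 + 31 + 31 + 28 + 31 + 30 + 31 + 30 + 31 + 31 + 30 + 31 + 30 + 31 + 31 + 29 + 31 + 30 + 31 + 30 + 31 + 31 + 30 + 31 + 30 + 31 + 31 + 28 + 31 + 30 + 31 + 22 = 1924.

1924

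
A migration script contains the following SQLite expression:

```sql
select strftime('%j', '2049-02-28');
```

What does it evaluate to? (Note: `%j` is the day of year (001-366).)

059

Day-of-year for 2049-02-28: days since 2049-01-01 inclusive = 59, zero-padded to 059.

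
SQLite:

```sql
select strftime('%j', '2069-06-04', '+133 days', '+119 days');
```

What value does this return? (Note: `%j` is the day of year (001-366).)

042

First apply '+133 days', '+119 days': 2069-06-04 → 2070-02-11.
Day-of-year for 2070-02-11: days since 2070-01-01 inclusive = 42, zero-padded to 042.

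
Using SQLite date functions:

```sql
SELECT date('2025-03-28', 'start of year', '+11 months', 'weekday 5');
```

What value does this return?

`start of year` rewinds 2025-03-28 to 2025-01-01.
Adding +11 months to 2025-01-01 gives 2025-12-01.
`weekday 5` advances to the next Friday; 2025-12-01 is a Monday, so it moves forward to 2025-12-05.

2025-12-05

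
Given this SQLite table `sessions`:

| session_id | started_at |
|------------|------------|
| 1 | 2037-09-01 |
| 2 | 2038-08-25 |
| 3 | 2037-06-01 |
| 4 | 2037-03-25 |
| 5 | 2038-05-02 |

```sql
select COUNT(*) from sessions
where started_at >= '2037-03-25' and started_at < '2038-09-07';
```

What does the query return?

5

Rows in [2037-03-25, 2038-09-07): 2037-09-01, 2038-08-25, 2037-06-01, 2037-03-25, 2038-05-02 → 5 rows.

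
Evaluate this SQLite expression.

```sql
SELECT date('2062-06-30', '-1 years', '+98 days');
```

Adding -1 year to 2062-06-30 gives 2061-06-30.
Applying '+98 days' to 2061-06-30: counting 98 days forward gives 2061-10-06.

2061-10-06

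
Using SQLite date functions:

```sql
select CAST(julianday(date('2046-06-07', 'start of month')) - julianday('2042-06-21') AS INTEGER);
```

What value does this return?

`start of month` rewinds 2046-06-07 to 2046-06-01.
9 days remain in June 2042 after the 21st (30 − 21).
Full months from July 2042 through May 2046 contribute their day counts.
Then 1 day into June 2046.
Total: 9 + 31 + 31 + 30 + 31 + 30 + 31 + 31 + 28 + 31 + 30 + 31 + 30 + 31 + 31 + 30 + 31 + 30 + 31 + 31 + 29 + 31 + 30 + 31 + 30 + 31 + 31 + 30 + 31 + 30 + 31 + 31 + 28 + 31 + 30 + 31 + 30 + 31 + 31 + 30 + 31 + 30 + 31 + 31 + 28 + 31 + 30 + 31 + 1 = 1441.

1441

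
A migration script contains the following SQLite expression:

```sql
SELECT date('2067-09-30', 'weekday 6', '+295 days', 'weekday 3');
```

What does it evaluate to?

`weekday 6` advances to the next Saturday; 2067-09-30 is a Friday, so it moves forward to 2067-10-01.
Applying '+295 days' to 2067-10-01: counting 295 days forward gives 2068-07-22.
`weekday 3` advances to the next Wednesday; 2068-07-22 is a Sunday, so it moves forward to 2068-07-25.

2068-07-25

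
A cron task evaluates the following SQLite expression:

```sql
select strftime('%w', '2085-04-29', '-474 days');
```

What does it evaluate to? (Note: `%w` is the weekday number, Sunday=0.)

2

First apply '-474 days': 2085-04-29 → 2084-01-11.
2084-01-11 is a Tuesday; with Sunday=0 that is 2.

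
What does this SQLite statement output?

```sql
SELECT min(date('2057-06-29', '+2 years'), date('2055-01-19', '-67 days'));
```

2054-11-13

date('2057-06-29', '+2 years') → 2059-06-29.
date('2055-01-19', '-67 days') → 2054-11-13.
Earlier of the two is 2054-11-13.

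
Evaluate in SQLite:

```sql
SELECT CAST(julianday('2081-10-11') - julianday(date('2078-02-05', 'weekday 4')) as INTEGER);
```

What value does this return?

1339

`weekday 4` advances to the next Thursday; 2078-02-05 is a Saturday, so it moves forward to 2078-02-10.
18 days remain in February 2078 after the 10th (28 − 10).
Full months from March 2078 through September 2081 contribute their day counts.
Then 11 days into October 2081.
Total: 18 + 31 + 30 + 31 + 30 + 31 + 31 + 30 + 31 + 30 + 31 + 31 + 28 + 31 + 30 + 31 + 30 + 31 + 31 + 30 + 31 + 30 + 31 + 31 + 29 + 31 + 30 + 31 + 30 + 31 + 31 + 30 + 31 + 30 + 31 + 31 + 28 + 31 + 30 + 31 + 30 + 31 + 31 + 30 + 11 = 1339.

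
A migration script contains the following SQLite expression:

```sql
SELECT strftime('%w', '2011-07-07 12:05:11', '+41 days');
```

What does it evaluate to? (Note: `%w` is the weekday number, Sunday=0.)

First apply '+41 days': 2011-07-07 12:05:11 → 2011-08-17 12:05:11.
2011-08-17 is a Wednesday; with Sunday=0 that is 3.

3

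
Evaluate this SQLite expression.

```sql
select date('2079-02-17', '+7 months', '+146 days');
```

2080-02-10

Adding +7 months to 2079-02-17 gives 2079-09-17.
Applying '+146 days' to 2079-09-17: counting 146 days forward gives 2080-02-10.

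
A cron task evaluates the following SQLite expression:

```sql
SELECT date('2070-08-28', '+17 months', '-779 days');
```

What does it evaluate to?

2069-12-10

Adding +17 months to 2070-08-28 gives 2072-01-28.
Applying '-779 days' to 2072-01-28: counting 779 days back gives 2069-12-10.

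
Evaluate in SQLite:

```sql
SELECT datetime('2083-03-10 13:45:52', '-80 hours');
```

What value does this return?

-80 hours from 2083-03-10 13:45:52 is 2083-03-07 05:45:52 (crosses midnight).

2083-03-07 05:45:52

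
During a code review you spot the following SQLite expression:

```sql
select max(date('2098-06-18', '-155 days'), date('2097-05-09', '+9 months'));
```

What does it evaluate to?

2098-02-09

date('2098-06-18', '-155 days') → 2098-01-14.
date('2097-05-09', '+9 months') → 2098-02-09.
Later of the two is 2098-02-09.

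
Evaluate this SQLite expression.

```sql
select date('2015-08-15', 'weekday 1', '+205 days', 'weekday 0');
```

2016-03-13

`weekday 1` advances to the next Monday; 2015-08-15 is a Saturday, so it moves forward to 2015-08-17.
Applying '+205 days' to 2015-08-17: counting 205 days forward gives 2016-03-09.
`weekday 0` advances to the next Sunday; 2016-03-09 is a Wednesday, so it moves forward to 2016-03-13.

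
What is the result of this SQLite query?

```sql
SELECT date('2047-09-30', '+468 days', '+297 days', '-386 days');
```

2048-10-13

Applying '+468 days' to 2047-09-30: counting 468 days forward gives 2049-01-10.
Applying '+297 days' to 2049-01-10: counting 297 days forward gives 2049-11-03.
Applying '-386 days' to 2049-11-03: counting 386 days back gives 2048-10-13.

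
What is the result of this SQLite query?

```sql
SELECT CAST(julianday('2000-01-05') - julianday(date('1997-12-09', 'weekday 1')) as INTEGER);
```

`weekday 1` advances to the next Monday; 1997-12-09 is a Tuesday, so it moves forward to 1997-12-15.
16 days remain in December 1997 after the 15th (31 − 15).
Full months from January 1998 through December 1999 contribute their day counts.
Then 5 days into January 2000.
Total: 16 + 31 + 28 + 31 + 30 + 31 + 30 + 31 + 31 + 30 + 31 + 30 + 31 + 31 + 28 + 31 + 30 + 31 + 30 + 31 + 31 + 30 + 31 + 30 + 31 + 5 = 751.

751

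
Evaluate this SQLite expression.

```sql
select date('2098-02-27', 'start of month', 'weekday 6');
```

`start of month` rewinds 2098-02-27 to 2098-02-01.
`weekday 6` advances to the next Saturday; 2098-02-01 is already a Saturday, so it stays at 2098-02-01.

2098-02-01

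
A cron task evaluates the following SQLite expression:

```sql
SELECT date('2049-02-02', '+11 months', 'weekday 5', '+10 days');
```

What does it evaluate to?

Adding +11 months to 2049-02-02 gives 2050-01-02.
`weekday 5` advances to the next Friday; 2050-01-02 is a Sunday, so it moves forward to 2050-01-07.
Advancing 10 more days within January lands on 2050-01-17.

2050-01-17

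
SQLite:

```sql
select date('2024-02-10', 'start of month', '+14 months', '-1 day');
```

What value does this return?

2025-03-31

`start of month` rewinds 2024-02-10 to 2024-02-01.
Adding +14 months to 2024-02-01 gives 2025-04-01.
Going back 1 day from 2025-04-01 reaches 2025-03-31 (last day of March, 31 days).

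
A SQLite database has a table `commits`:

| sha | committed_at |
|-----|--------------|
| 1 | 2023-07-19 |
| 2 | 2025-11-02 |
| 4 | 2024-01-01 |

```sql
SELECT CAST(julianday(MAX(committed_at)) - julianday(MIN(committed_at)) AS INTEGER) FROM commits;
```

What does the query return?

837

MIN = 2023-07-19, MAX = 2025-11-02.
12 days remain in July 2023 after the 19th (31 − 19).
Full months from August 2023 through October 2025 contribute their day counts.
Then 2 days into November 2025.
Total: 12 + 31 + 30 + 31 + 30 + 31 + 31 + 29 + 31 + 30 + 31 + 30 + 31 + 31 + 30 + 31 + 30 + 31 + 31 + 28 + 31 + 30 + 31 + 30 + 31 + 31 + 30 + 31 + 2 = 837.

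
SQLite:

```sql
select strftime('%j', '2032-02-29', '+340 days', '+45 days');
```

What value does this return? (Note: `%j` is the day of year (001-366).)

First apply '+340 days', '+45 days': 2032-02-29 → 2033-03-20.
Day-of-year for 2033-03-20: days since 2033-01-01 inclusive = 79, zero-padded to 079.

079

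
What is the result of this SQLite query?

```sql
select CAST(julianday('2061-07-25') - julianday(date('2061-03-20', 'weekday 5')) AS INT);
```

`weekday 5` advances to the next Friday; 2061-03-20 is a Sunday, so it moves forward to 2061-03-25.
6 days remain in March 2061 after the 25th (31 − 25).
April 2061: 30 days.
May 2061: 31 days.
June 2061: 30 days.
Then 25 days into July 2061.
Total: 6 + 30 + 31 + 30 + 25 = 122.

122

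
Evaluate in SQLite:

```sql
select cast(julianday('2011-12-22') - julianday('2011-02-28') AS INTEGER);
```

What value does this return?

297

0 days remain in February 2011 after the 28th (28 − 28).
Full months from March 2011 through November 2011 contribute their day counts.
Then 22 days into December 2011.
Total: 0 + 31 + 30 + 31 + 30 + 31 + 31 + 30 + 31 + 30 + 22 = 297.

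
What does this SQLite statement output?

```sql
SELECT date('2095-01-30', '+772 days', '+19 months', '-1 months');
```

Applying '+772 days' to 2095-01-30: counting 772 days forward gives 2097-03-12.
Adding +19 months to 2097-03-12 gives 2098-10-12.
Adding -1 month to 2098-10-12 gives 2098-09-12.

2098-09-12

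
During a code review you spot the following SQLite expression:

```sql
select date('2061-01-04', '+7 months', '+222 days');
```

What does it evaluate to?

Adding +7 months to 2061-01-04 gives 2061-08-04.
Applying '+222 days' to 2061-08-04: counting 222 days forward gives 2062-03-14.

2062-03-14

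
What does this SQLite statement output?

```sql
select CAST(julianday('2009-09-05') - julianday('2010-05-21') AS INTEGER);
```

25 days remain in September 2009 after the 5th (30 − 5).
Full months from October 2009 through April 2010 contribute their day counts.
Then 21 days into May 2010.
Total: 25 + 31 + 30 + 31 + 31 + 28 + 31 + 30 + 21 = 258.
The subtraction is earlier − later, so the result is −258 → -258.

-258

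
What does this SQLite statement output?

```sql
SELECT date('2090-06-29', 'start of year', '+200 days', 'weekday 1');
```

`start of year` rewinds 2090-06-29 to 2090-01-01.
Applying '+200 days' to 2090-01-01: counting 200 days forward gives 2090-07-20.
`weekday 1` advances to the next Monday; 2090-07-20 is a Thursday, so it moves forward to 2090-07-24.

2090-07-24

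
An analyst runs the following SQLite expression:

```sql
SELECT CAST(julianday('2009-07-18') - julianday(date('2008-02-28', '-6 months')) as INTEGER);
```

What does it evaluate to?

Adding -6 months to 2008-02-28 gives 2007-08-28.
3 days remain in August 2007 after the 28th (31 − 28).
Full months from September 2007 through June 2009 contribute their day counts.
Then 18 days into July 2009.
Total: 3 + 30 + 31 + 30 + 31 + 31 + 29 + 31 + 30 + 31 + 30 + 31 + 31 + 30 + 31 + 30 + 31 + 31 + 28 + 31 + 30 + 31 + 30 + 18 = 690.

690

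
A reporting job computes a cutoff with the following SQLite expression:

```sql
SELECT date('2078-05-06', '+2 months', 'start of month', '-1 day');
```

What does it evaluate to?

Adding +2 months to 2078-05-06 gives 2078-07-06.
`start of month` rewinds 2078-07-06 to 2078-07-01.
Going back 1 day from 2078-07-01 reaches 2078-06-30 (last day of June, 30 days).

2078-06-30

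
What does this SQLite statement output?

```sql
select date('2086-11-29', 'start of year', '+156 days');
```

`start of year` rewinds 2086-11-29 to 2086-01-01.
Applying '+156 days' to 2086-01-01: counting 156 days forward gives 2086-06-06.

2086-06-06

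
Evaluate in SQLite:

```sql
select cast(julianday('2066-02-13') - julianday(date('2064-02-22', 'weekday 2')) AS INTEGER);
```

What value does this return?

718

`weekday 2` advances to the next Tuesday; 2064-02-22 is a Friday, so it moves forward to 2064-02-26.
3 days remain in February 2064 after the 26th (29 − 26).
Full months from March 2064 through January 2066 contribute their day counts.
Then 13 days into February 2066.
Total: 3 + 31 + 30 + 31 + 30 + 31 + 31 + 30 + 31 + 30 + 31 + 31 + 28 + 31 + 30 + 31 + 30 + 31 + 31 + 30 + 31 + 30 + 31 + 31 + 13 = 718.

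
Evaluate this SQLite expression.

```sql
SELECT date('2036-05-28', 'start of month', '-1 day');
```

2036-04-30

`start of month` rewinds 2036-05-28 to 2036-05-01.
Going back 1 day from 2036-05-01 reaches 2036-04-30 (last day of April, 30 days).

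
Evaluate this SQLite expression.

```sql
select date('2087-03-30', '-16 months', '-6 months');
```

Adding -16 months to 2087-03-30 gives 2085-11-30.
Adding -6 months to 2085-11-30 gives 2085-05-30.

2085-05-30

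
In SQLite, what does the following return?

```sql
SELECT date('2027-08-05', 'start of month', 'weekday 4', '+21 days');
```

`start of month` rewinds 2027-08-05 to 2027-08-01.
`weekday 4` advances to the next Thursday; 2027-08-01 is a Sunday, so it moves forward to 2027-08-05.
Advancing 21 more days within August lands on 2027-08-26.

2027-08-26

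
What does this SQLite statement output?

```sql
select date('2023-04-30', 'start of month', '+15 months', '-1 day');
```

2024-06-30

`start of month` rewinds 2023-04-30 to 2023-04-01.
Adding +15 months to 2023-04-01 gives 2024-07-01.
Going back 1 day from 2024-07-01 reaches 2024-06-30 (last day of June, 30 days).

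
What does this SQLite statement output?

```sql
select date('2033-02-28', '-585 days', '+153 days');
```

Applying '-585 days' to 2033-02-28: counting 585 days back gives 2031-07-24.
Applying '+153 days' to 2031-07-24: counting 153 days forward gives 2031-12-24.

2031-12-24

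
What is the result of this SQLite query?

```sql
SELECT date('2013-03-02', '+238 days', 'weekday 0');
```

Applying '+238 days' to 2013-03-02: counting 238 days forward gives 2013-10-26.
`weekday 0` advances to the next Sunday; 2013-10-26 is a Saturday, so it moves forward to 2013-10-27.

2013-10-27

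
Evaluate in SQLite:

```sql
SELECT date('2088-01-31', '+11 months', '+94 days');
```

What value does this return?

2089-04-04

Adding +11 months to 2088-01-31 gives 2088-12-31.
Applying '+94 days' to 2088-12-31: counting 94 days forward gives 2089-04-04.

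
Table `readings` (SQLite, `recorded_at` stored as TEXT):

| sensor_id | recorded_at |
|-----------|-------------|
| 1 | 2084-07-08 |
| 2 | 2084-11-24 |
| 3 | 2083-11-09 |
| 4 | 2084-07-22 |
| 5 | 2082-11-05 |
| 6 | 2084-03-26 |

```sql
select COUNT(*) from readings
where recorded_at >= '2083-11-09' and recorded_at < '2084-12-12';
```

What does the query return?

Rows in [2083-11-09, 2084-12-12): 2084-07-08, 2084-11-24, 2083-11-09, 2084-07-22, 2084-03-26 → 5 rows.

5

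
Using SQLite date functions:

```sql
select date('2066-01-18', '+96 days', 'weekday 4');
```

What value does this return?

Applying '+96 days' to 2066-01-18: counting 96 days forward gives 2066-04-24.
`weekday 4` advances to the next Thursday; 2066-04-24 is a Saturday, so it moves forward to 2066-04-29.

2066-04-29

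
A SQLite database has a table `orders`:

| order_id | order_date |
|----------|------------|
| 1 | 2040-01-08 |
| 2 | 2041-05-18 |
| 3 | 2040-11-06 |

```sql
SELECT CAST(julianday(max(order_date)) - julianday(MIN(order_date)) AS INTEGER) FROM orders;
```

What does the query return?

496

MIN = 2040-01-08, MAX = 2041-05-18.
23 days remain in January 2040 after the 8th (31 − 8).
Full months from February 2040 through April 2041 contribute their day counts.
Then 18 days into May 2041.
Total: 23 + 29 + 31 + 30 + 31 + 30 + 31 + 31 + 30 + 31 + 30 + 31 + 31 + 28 + 31 + 30 + 18 = 496.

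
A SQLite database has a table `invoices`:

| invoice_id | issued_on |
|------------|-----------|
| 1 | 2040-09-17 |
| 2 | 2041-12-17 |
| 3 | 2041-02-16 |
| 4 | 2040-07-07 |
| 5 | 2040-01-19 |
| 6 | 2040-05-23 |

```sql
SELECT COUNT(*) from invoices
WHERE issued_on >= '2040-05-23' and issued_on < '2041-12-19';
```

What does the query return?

5

Rows in [2040-05-23, 2041-12-19): 2040-09-17, 2041-12-17, 2041-02-16, 2040-07-07, 2040-05-23 → 5 rows.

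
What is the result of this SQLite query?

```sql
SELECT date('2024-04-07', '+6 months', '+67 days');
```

Adding +6 months to 2024-04-07 gives 2024-10-07.
Applying '+67 days' to 2024-10-07: counting 67 days forward gives 2024-12-13.

2024-12-13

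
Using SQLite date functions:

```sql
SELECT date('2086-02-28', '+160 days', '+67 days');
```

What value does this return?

2086-10-13

Applying '+160 days' to 2086-02-28: counting 160 days forward gives 2086-08-07.
Applying '+67 days' to 2086-08-07: counting 67 days forward gives 2086-10-13.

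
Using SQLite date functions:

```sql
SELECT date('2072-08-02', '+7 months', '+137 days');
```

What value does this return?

Adding +7 months to 2072-08-02 gives 2073-03-02.
Applying '+137 days' to 2073-03-02: counting 137 days forward gives 2073-07-17.

2073-07-17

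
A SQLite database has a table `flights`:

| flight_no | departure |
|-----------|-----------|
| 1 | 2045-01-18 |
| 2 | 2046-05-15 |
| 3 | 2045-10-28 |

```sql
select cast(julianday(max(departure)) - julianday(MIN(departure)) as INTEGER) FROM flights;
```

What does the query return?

MIN = 2045-01-18, MAX = 2046-05-15.
13 days remain in January 2045 after the 18th (31 − 18).
Full months from February 2045 through April 2046 contribute their day counts.
Then 15 days into May 2046.
Total: 13 + 28 + 31 + 30 + 31 + 30 + 31 + 31 + 30 + 31 + 30 + 31 + 31 + 28 + 31 + 30 + 15 = 482.

482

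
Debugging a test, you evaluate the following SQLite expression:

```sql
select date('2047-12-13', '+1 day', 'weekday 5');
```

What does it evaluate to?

Advancing 1 more day within December lands on 2047-12-14.
`weekday 5` advances to the next Friday; 2047-12-14 is a Saturday, so it moves forward to 2047-12-20.

2047-12-20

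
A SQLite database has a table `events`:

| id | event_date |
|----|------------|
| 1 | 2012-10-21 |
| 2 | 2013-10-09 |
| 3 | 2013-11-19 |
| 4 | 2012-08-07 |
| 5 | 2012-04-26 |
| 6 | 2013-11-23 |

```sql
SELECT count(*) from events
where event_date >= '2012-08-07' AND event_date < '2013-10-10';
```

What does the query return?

3

Rows in [2012-08-07, 2013-10-10): 2012-10-21, 2013-10-09, 2012-08-07 → 3 rows.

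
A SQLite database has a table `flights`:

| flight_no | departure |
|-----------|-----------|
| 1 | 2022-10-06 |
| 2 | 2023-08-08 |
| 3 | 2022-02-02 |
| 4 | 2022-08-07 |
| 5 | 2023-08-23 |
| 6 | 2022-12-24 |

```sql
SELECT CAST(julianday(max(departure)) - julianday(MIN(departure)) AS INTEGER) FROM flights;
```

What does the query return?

MIN = 2022-02-02, MAX = 2023-08-23.
26 days remain in February 2022 after the 2nd (28 − 2).
Full months from March 2022 through July 2023 contribute their day counts.
Then 23 days into August 2023.
Total: 26 + 31 + 30 + 31 + 30 + 31 + 31 + 30 + 31 + 30 + 31 + 31 + 28 + 31 + 30 + 31 + 30 + 31 + 23 = 567.

567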